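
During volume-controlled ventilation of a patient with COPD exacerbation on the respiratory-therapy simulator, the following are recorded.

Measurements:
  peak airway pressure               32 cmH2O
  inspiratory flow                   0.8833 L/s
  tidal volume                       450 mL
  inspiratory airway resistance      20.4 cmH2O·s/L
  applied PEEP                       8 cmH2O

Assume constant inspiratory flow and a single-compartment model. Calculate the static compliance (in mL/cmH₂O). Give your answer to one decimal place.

75.2

Equation of motion (constant flow): PIP = Vt/C + R·V̇ + PEEP.
Vt/C = PIP − R·V̇ − PEEP = 32 − 20.4×0.8833 − 8 = 32 − 18.019 − 8 = 5.981 cmH2O.
C = Vt / 5.981 = 450 / 5.981 = 75.238 mL/cmH2O.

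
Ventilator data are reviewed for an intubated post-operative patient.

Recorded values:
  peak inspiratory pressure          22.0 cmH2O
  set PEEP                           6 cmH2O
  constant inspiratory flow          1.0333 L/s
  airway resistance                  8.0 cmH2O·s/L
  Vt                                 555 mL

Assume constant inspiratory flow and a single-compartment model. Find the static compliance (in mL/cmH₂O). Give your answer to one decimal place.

71.8

Equation of motion (constant flow): PIP = Vt/C + R·V̇ + PEEP.
Vt/C = PIP − R·V̇ − PEEP = 22.0 − 8.0×1.0333 − 6 = 22.0 − 8.266 − 6 = 7.734 cmH2O.
C = Vt / 7.734 = 555 / 7.734 = 71.761 mL/cmH2O.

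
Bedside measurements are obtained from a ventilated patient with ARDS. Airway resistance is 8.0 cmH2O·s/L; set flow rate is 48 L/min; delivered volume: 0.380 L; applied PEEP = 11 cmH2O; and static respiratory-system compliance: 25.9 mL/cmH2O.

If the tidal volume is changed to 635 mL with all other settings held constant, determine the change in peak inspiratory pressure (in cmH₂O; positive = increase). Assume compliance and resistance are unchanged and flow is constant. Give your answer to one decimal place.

9.8

PIP = Vt/C + R·V̇ + PEEP (constant-flow equation of motion).
Only the elastic term changes: ΔPIP = ΔVt / C = (635 − 380) / 25.9 = 9.846 cmH2O.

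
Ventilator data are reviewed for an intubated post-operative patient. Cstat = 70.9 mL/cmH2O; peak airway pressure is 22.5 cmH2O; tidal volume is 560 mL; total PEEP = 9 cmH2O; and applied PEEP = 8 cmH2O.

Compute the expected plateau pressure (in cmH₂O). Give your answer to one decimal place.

16.9

End-expiratory occlusion gives total PEEP = 9 cmH2O (intrinsic PEEP = 9 − 8 = 1). Use total PEEP for the elastic gradient.
Pplat = PEEPtotal + Vt / Cstat = 9 + 560 / 70.9 = 9 + 7.898 = 16.898 cmH2O.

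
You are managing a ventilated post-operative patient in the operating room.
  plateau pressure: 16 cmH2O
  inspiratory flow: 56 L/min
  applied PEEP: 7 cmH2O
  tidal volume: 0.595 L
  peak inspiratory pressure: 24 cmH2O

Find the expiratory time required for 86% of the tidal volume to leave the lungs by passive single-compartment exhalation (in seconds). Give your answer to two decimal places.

Flow: 56 L/min ÷ 60 = 0.9333 L/s.
R = (PIP − Pplat)/V̇ = (24 − 16) / 0.9333 = 8.0/0.9333 = 8.572 cmH2O·s/L.
C = Vt/(Pplat − PEEP) = 595.0 / (16 − 7) = 595.0/9.0 = 66.111 mL/cmH2O.
τ = R × C = 8.572 × 0.06611 L/cmH2O = 0.5667 s.
t = −τ·ln(1 − 0.86) = −0.5667·ln(0.14) = 1.114 s.

1.11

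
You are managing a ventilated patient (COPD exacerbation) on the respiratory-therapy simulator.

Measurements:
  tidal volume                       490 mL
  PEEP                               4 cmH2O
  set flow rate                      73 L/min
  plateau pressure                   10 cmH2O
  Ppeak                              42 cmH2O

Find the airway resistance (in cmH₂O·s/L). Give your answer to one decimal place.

Flow: 73 L/min ÷ 60 = 1.2167 L/s.
Raw = (PIP − Pplat) / flow = (42 − 10) / 1.2167 = 32.0 / 1.2167 = 26.301 cmH2O·s/L.

26.3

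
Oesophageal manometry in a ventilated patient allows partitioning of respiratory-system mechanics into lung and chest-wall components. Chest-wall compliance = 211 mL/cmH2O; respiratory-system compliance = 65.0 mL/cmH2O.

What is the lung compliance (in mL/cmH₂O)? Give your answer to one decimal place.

1/CL = 1/Crs − 1/Ccw.
1/CL = 1/65.0 − 1/211 = 0.01065.
CL = 93.897 mL/cmH2O.

93.9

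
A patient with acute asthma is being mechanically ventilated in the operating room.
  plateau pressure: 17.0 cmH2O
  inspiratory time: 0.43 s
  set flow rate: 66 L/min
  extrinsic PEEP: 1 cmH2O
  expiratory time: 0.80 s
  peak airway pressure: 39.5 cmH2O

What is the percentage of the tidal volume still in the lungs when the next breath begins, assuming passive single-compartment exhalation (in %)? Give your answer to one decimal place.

26.6

Flow: 66 L/min ÷ 60 = 1.1 L/s.
Vt = flow × Ti = 1.1 L/s × 0.43 s × 1000 mL/L = 473.0 mL.
R = (PIP − Pplat)/V̇ = (39.5 − 17.0) / 1.1 = 22.5/1.1 = 20.455 cmH2O·s/L.
C = Vt/(Pplat − PEEP) = 473.0 / (17.0 − 1) = 473.0/16.0 = 29.563 mL/cmH2O.
τ = R × C = 20.455 × 0.02956 L/cmH2O = 0.6046 s.
Fraction remaining at end-expiration = e^(−Te/τ) = e^(−0.80/0.6046) = 0.2663 → 26.63%.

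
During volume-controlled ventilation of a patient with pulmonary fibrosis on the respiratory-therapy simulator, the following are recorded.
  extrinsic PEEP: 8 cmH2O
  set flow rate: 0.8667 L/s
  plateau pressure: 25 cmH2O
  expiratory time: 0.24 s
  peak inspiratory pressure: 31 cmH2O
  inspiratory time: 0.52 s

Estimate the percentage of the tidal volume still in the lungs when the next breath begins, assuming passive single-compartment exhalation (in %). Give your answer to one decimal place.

27.0

Vt = flow × Ti = 0.8667 L/s × 0.52 s × 1000 mL/L = 450.68 mL.
R = (PIP − Pplat)/V̇ = (31 − 25) / 0.8667 = 6.0/0.8667 = 6.923 cmH2O·s/L.
C = Vt/(Pplat − PEEP) = 450.68 / (25 − 8) = 450.68/17.0 = 26.511 mL/cmH2O.
τ = R × C = 6.923 × 0.02651 L/cmH2O = 0.1835 s.
Fraction remaining at end-expiration = e^(−Te/τ) = e^(−0.24/0.1835) = 0.2704 → 27.04%.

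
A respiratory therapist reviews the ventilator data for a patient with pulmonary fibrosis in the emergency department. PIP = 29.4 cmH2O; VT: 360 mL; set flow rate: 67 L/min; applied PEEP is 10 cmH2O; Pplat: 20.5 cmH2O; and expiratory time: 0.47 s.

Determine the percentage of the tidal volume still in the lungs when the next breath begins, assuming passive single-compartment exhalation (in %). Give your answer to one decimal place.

17.9

Flow: 67 L/min ÷ 60 = 1.1167 L/s.
R = (PIP − Pplat)/V̇ = (29.4 − 20.5) / 1.1167 = 8.9/1.1167 = 7.97 cmH2O·s/L.
C = Vt/(Pplat − PEEP) = 360.0 / (20.5 − 10) = 360.0/10.5 = 34.286 mL/cmH2O.
τ = R × C = 7.97 × 0.03429 L/cmH2O = 0.2733 s.
Fraction remaining at end-expiration = e^(−Te/τ) = e^(−0.47/0.2733) = 0.1791 → 17.91%.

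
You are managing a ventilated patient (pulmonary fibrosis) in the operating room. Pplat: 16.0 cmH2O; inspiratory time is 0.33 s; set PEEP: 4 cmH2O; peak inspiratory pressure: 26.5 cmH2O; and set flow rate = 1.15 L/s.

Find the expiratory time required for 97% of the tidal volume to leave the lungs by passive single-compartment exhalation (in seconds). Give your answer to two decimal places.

Vt = flow × Ti = 1.15 L/s × 0.33 s × 1000 mL/L = 379.5 mL.
R = (PIP − Pplat)/V̇ = (26.5 − 16.0) / 1.15 = 10.5/1.15 = 9.13 cmH2O·s/L.
C = Vt/(Pplat − PEEP) = 379.5 / (16.0 − 4) = 379.5/12.0 = 31.625 mL/cmH2O.
τ = R × C = 9.13 × 0.03163 L/cmH2O = 0.2888 s.
t = −τ·ln(1 − 0.97) = −0.2888·ln(0.03) = 1.013 s.

1.01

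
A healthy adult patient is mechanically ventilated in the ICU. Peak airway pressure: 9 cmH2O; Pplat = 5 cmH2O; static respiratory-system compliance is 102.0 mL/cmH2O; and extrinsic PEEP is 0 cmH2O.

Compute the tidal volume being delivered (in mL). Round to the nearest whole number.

510

Vt = Cstat × (Pplat − PEEP) = 102.0 × (5 − 0) = 102.0 × 5.0 = 510.0 mL.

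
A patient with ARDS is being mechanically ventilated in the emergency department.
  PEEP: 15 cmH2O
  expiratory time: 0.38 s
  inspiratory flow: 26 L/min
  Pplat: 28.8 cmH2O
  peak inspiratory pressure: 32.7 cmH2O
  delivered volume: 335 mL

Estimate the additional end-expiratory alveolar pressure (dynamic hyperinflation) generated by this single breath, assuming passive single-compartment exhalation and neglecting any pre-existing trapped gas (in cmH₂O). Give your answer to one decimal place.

2.4

Flow: 26 L/min ÷ 60 = 0.4333 L/s.
R = (PIP − Pplat)/V̇ = (32.7 − 28.8) / 0.4333 = 3.9/0.4333 = 9.001 cmH2O·s/L.
C = Vt/(Pplat − PEEP) = 335.0 / (28.8 − 15) = 335.0/13.8 = 24.275 mL/cmH2O.
τ = R × C = 9.001 × 0.02428 L/cmH2O = 0.2185 s.
Fraction remaining = e^(−Te/τ) = e^(−0.38/0.2185) = 0.1757; trapped volume = 335.0 × 0.1757 = 58.86 mL.
Additional alveolar pressure from trapping ≈ V_trapped / C = 58.86 / 24.275 = 2.425 cmH2O.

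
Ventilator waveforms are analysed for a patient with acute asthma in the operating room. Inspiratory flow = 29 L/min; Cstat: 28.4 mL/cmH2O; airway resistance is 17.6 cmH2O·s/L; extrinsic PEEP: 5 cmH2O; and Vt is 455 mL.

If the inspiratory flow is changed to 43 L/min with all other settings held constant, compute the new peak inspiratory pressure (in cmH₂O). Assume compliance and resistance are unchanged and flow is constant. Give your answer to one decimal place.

Flow: 29 L/min ÷ 60 = 0.4833 L/s.
New flow: 43 L/min ÷ 60 = 0.7167 L/s.
PIP = Vt/C + R·V̇ + PEEP (constant-flow equation of motion).
Only the resistive term changes: ΔPIP = R × ΔV̇ = 17.6 × (0.7167 − 0.4833) = 17.6 × 0.2334 = 4.108 cmH2O.
Original PIP = 455/28.4 + 17.6×0.4833 + 5 = 29.527 cmH2O; new PIP = 29.527 + (4.108) = 33.635 cmH2O.

33.6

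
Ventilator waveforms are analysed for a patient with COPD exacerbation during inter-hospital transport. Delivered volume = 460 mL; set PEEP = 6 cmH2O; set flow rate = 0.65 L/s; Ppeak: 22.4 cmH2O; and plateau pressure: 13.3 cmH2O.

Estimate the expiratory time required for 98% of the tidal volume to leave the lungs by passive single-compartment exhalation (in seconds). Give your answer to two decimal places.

3.45

R = (PIP − Pplat)/V̇ = (22.4 − 13.3) / 0.65 = 9.1/0.65 = 14.0 cmH2O·s/L.
C = Vt/(Pplat − PEEP) = 460.0 / (13.3 − 6) = 460.0/7.3 = 63.014 mL/cmH2O.
τ = R × C = 14.0 × 0.06301 L/cmH2O = 0.8821 s.
t = −τ·ln(1 − 0.98) = −0.8821·ln(0.02) = 3.451 s.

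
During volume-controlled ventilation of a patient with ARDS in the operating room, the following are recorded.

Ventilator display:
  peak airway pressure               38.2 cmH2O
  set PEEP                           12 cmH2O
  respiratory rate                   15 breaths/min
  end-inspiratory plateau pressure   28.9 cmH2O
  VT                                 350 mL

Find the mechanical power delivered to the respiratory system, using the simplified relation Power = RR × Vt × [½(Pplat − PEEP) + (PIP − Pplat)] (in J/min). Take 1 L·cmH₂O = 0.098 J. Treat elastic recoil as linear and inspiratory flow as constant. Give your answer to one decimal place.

Per-breath work = Vt × [½(Pplat−PEEP) + (PIP−Pplat)] = 0.350 × [0.5×16.9 + 9.3] = 0.350 × 17.75 = 6.213 L·cmH2O.
Power = 15 × 6.213 = 93.195 L·cmH2O/min.
× 0.098 J/(L·cmH2O) → 9.133 J/min.

9.1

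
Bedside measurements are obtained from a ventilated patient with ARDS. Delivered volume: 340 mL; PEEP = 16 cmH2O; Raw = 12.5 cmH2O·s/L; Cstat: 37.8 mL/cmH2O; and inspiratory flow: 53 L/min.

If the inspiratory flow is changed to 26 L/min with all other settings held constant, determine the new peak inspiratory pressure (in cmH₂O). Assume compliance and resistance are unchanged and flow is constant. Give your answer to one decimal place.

Flow: 53 L/min ÷ 60 = 0.8833 L/s.
New flow: 26 L/min ÷ 60 = 0.4333 L/s.
PIP = Vt/C + R·V̇ + PEEP (constant-flow equation of motion).
Only the resistive term changes: ΔPIP = R × ΔV̇ = 12.5 × (0.4333 − 0.8833) = 12.5 × -0.45 = -5.625 cmH2O.
Original PIP = 340/37.8 + 12.5×0.8833 + 16 = 36.036 cmH2O; new PIP = 36.036 + (-5.625) = 30.411 cmH2O.

30.4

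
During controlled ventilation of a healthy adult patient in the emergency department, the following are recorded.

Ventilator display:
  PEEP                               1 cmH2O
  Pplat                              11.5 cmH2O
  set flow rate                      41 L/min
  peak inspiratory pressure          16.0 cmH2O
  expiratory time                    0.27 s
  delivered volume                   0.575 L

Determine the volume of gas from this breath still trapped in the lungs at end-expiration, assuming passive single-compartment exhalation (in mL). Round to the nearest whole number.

Flow: 41 L/min ÷ 60 = 0.6833 L/s.
R = (PIP − Pplat)/V̇ = (16.0 − 11.5) / 0.6833 = 4.5/0.6833 = 6.586 cmH2O·s/L.
C = Vt/(Pplat − PEEP) = 575.0 / (11.5 − 1) = 575.0/10.5 = 54.762 mL/cmH2O.
τ = R × C = 6.586 × 0.05476 L/cmH2O = 0.3606 s.
Fraction remaining = e^(−Te/τ) = e^(−0.27/0.3606) = 0.473.
Trapped volume = 575.0 × 0.473 = 271.98 mL.

272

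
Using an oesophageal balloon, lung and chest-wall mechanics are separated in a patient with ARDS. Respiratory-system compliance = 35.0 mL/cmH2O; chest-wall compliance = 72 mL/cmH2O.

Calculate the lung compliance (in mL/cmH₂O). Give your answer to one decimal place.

68.1

1/CL = 1/Crs − 1/Ccw.
1/CL = 1/35.0 − 1/72 = 0.01468.
CL = 68.12 mL/cmH2O.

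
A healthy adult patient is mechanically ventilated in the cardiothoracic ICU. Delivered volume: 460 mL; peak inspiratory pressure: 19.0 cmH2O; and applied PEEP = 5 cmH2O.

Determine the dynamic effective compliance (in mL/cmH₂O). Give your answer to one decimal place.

32.9

Dynamic compliance = Vt / (PIP − PEEP) = 460 / (19.0 − 5) = 460 / 14.0 = 32.857 mL/cmH2O.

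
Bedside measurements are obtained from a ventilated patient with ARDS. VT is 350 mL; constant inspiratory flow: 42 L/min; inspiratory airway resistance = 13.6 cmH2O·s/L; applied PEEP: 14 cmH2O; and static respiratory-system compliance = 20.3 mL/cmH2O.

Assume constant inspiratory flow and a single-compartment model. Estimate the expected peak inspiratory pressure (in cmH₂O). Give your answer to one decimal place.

Flow: 42 L/min ÷ 60 = 0.7 L/s.
Equation of motion (constant flow): PIP = Vt/C + R·V̇ + PEEP.
PIP = 350/20.3 + 13.6×0.7 + 14 = 17.241 + 9.52 + 14 = 40.761 cmH2O.

40.8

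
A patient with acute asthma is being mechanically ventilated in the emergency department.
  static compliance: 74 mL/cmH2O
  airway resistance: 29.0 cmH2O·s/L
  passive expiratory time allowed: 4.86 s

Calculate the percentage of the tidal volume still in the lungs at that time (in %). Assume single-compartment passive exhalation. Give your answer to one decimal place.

τ = R × C = 29.0 × 74 mL/cmH2O = 29.0 × 0.074 L/cmH2O = 2.146 s.
Passive exhalation: V(t)/V₀ = e^(−t/τ) = e^(−4.86/2.146) = 0.1039.
Fraction remaining = 0.1039 → 10.39%.

10.4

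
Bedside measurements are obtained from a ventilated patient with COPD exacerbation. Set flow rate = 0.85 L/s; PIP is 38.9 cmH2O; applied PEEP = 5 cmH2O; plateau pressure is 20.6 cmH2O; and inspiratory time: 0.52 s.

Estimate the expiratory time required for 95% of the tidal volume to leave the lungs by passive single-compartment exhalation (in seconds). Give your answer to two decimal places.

1.83

Vt = flow × Ti = 0.85 L/s × 0.52 s × 1000 mL/L = 442.0 mL.
R = (PIP − Pplat)/V̇ = (38.9 − 20.6) / 0.85 = 18.3/0.85 = 21.529 cmH2O·s/L.
C = Vt/(Pplat − PEEP) = 442.0 / (20.6 − 5) = 442.0/15.6 = 28.333 mL/cmH2O.
τ = R × C = 21.529 × 0.02833 L/cmH2O = 0.6099 s.
t = −τ·ln(1 − 0.95) = −0.6099·ln(0.05) = 1.827 s.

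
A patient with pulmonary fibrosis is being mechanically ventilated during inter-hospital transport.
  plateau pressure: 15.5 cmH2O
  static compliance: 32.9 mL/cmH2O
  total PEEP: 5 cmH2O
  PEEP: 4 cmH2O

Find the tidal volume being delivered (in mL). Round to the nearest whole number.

345

End-expiratory occlusion gives total PEEP = 5 cmH2O (intrinsic PEEP = 5 − 4 = 1). Use total PEEP for the elastic gradient.
Vt = Cstat × (Pplat − PEEPtotal) = 32.9 × (15.5 − 5) = 32.9 × 10.5 = 345.45 mL.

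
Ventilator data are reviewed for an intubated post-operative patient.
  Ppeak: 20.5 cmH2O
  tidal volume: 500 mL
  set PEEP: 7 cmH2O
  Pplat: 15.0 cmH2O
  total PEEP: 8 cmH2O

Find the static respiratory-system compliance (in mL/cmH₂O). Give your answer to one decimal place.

71.4

End-expiratory occlusion gives total PEEP = 8 cmH2O (intrinsic PEEP = 8 − 7 = 1). Use total PEEP for the elastic gradient.
Cstat = Vt / (Pplat − PEEPtotal) = 500 / (15.0 − 8) = 500 / 7.0 = 71.429 mL/cmH2O.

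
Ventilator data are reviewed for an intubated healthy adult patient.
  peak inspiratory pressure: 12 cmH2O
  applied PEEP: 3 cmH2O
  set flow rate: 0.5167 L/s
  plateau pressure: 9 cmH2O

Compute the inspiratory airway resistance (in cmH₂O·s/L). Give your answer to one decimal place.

5.8

Raw = (PIP − Pplat) / flow = (12 − 9) / 0.5167 = 3.0 / 0.5167 = 5.806 cmH2O·s/L.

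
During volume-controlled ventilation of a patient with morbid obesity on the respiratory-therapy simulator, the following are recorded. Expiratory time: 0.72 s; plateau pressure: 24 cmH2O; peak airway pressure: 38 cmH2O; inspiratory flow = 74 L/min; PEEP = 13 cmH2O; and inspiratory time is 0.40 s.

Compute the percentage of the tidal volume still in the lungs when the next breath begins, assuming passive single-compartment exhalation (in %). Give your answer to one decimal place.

24.3

Flow: 74 L/min ÷ 60 = 1.2333 L/s.
Vt = flow × Ti = 1.2333 L/s × 0.40 s × 1000 mL/L = 493.32 mL.
R = (PIP − Pplat)/V̇ = (38 − 24) / 1.2333 = 14.0/1.2333 = 11.352 cmH2O·s/L.
C = Vt/(Pplat − PEEP) = 493.32 / (24 − 13) = 493.32/11.0 = 44.847 mL/cmH2O.
τ = R × C = 11.352 × 0.04485 L/cmH2O = 0.5091 s.
Fraction remaining at end-expiration = e^(−Te/τ) = e^(−0.72/0.5091) = 0.2431 → 24.31%.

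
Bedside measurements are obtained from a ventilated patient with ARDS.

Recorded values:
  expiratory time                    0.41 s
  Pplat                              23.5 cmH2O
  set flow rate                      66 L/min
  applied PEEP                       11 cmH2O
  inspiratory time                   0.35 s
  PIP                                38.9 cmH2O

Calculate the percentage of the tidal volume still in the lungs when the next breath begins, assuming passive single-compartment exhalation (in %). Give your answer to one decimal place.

38.6

Flow: 66 L/min ÷ 60 = 1.1 L/s.
Vt = flow × Ti = 1.1 L/s × 0.35 s × 1000 mL/L = 385.0 mL.
R = (PIP − Pplat)/V̇ = (38.9 − 23.5) / 1.1 = 15.4/1.1 = 14.0 cmH2O·s/L.
C = Vt/(Pplat − PEEP) = 385.0 / (23.5 − 11) = 385.0/12.5 = 30.8 mL/cmH2O.
τ = R × C = 14.0 × 0.0308 L/cmH2O = 0.4312 s.
Fraction remaining at end-expiration = e^(−Te/τ) = e^(−0.41/0.4312) = 0.3864 → 38.64%.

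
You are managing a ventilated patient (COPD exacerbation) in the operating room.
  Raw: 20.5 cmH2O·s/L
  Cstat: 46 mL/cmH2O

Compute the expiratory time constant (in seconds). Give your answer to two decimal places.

0.94

τ = R × C = 20.5 × 46 mL/cmH2O = 20.5 × 0.046 L/cmH2O = 0.943 s.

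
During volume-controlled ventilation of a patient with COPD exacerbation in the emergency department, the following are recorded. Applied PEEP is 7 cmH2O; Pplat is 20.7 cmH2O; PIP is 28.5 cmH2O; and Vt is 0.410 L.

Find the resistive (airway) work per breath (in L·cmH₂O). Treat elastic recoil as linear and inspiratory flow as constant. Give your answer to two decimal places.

3.20

With constant inspiratory flow the resistive pressure is constant at PIP − Pplat = 28.5 − 20.7 = 7.8 cmH2O, so resistive work = 7.8 × 0.410 = 3.198 L·cmH2O.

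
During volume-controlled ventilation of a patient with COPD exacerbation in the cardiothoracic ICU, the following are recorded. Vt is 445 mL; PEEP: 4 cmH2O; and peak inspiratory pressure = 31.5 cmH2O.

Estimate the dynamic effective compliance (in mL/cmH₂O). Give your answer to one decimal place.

Dynamic compliance = Vt / (PIP − PEEP) = 445 / (31.5 − 4) = 445 / 27.5 = 16.182 mL/cmH2O.

16.2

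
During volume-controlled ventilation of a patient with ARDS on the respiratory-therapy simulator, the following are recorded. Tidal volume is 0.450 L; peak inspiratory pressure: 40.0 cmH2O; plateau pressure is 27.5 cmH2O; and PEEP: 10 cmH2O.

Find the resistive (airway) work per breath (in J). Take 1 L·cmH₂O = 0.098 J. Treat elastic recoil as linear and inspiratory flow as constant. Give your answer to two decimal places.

0.55

With constant inspiratory flow the resistive pressure is constant at PIP − Pplat = 40.0 − 27.5 = 12.5 cmH2O, so resistive work = 12.5 × 0.450 = 5.625 L·cmH2O.
× 0.098 J/(L·cmH2O) → 0.5513 J.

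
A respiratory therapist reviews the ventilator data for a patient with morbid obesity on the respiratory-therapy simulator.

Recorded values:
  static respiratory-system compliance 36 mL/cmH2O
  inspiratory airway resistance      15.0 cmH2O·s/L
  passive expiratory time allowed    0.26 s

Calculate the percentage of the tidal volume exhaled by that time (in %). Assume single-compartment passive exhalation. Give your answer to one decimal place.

38.2

τ = R × C = 15.0 × 36 mL/cmH2O = 15.0 × 0.036 L/cmH2O = 0.54 s.
Passive exhalation: V(t)/V₀ = e^(−t/τ) = e^(−0.26/0.54) = 0.6179.
Fraction exhaled = 1 − 0.6179 = 0.3821 → 38.21%.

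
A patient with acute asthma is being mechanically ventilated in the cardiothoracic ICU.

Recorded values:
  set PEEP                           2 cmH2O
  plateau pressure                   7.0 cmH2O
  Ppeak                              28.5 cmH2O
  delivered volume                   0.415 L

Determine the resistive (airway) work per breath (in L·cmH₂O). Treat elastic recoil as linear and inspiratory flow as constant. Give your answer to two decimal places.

With constant inspiratory flow the resistive pressure is constant at PIP − Pplat = 28.5 − 7.0 = 21.5 cmH2O, so resistive work = 21.5 × 0.415 = 8.923 L·cmH2O.

8.92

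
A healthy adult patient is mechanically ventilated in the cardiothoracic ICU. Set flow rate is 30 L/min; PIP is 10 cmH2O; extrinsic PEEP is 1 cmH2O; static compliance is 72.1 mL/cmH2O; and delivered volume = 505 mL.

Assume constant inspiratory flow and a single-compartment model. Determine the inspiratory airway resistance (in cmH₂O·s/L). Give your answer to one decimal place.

Flow: 30 L/min ÷ 60 = 0.5 L/s.
Equation of motion (constant flow): PIP = Vt/C + R·V̇ + PEEP.
R·V̇ = PIP − Vt/C − PEEP = 10 − 505/72.1 − 1 = 10 − 7.004 − 1 = 1.996 cmH2O.
R = 1.996 / 0.5 = 3.992 cmH2O·s/L.

4.0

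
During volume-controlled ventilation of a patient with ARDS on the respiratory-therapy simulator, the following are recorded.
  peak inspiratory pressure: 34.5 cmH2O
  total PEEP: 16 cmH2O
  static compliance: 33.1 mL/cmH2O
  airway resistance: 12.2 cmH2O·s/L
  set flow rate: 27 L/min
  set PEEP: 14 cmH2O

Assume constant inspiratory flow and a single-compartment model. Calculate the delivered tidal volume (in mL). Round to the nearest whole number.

Flow: 27 L/min ÷ 60 = 0.45 L/s.
Total PEEP = 16 cmH2O (set 14 + intrinsic 2); this is the baseline alveolar pressure.
Equation of motion (constant flow): PIP = Vt/C + R·V̇ + PEEP.
Vt/C = PIP − R·V̇ − PEEP = 34.5 − 5.49 − 16 = 13.01 cmH2O.
Vt = C × 13.01 = 33.1 × 13.01 = 430.63 mL.

431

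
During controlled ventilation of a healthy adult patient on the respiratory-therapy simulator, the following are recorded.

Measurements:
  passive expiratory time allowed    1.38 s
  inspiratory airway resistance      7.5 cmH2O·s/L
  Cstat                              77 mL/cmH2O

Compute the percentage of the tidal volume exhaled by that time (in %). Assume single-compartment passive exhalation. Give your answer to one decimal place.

τ = R × C = 7.5 × 77 mL/cmH2O = 7.5 × 0.077 L/cmH2O = 0.5775 s.
Passive exhalation: V(t)/V₀ = e^(−t/τ) = e^(−1.38/0.5775) = 0.09167.
Fraction exhaled = 1 − 0.09167 = 0.9083 → 90.83%.

90.8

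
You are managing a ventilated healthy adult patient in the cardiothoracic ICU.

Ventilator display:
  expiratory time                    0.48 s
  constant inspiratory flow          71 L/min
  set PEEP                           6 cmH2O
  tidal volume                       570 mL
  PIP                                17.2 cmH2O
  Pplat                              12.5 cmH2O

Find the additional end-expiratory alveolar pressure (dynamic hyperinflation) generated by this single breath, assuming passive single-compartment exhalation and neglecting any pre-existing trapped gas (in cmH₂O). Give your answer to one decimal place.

1.6

Flow: 71 L/min ÷ 60 = 1.1833 L/s.
R = (PIP − Pplat)/V̇ = (17.2 − 12.5) / 1.1833 = 4.7/1.1833 = 3.972 cmH2O·s/L.
C = Vt/(Pplat − PEEP) = 570.0 / (12.5 − 6) = 570.0/6.5 = 87.692 mL/cmH2O.
τ = R × C = 3.972 × 0.08769 L/cmH2O = 0.3483 s.
Fraction remaining = e^(−Te/τ) = e^(−0.48/0.3483) = 0.2521; trapped volume = 570.0 × 0.2521 = 143.7 mL.
Additional alveolar pressure from trapping ≈ V_trapped / C = 143.7 / 87.692 = 1.639 cmH2O.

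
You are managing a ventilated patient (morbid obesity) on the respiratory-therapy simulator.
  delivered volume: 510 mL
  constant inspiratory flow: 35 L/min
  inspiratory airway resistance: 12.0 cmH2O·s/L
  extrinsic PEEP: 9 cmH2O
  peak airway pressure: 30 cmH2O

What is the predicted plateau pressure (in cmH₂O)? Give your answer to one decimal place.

Flow: 35 L/min ÷ 60 = 0.5833 L/s.
Pplat = PIP − Raw × flow = 30 − 12.0 × 0.5833 = 30 − 7.0 = 23.0 cmH2O.

23.0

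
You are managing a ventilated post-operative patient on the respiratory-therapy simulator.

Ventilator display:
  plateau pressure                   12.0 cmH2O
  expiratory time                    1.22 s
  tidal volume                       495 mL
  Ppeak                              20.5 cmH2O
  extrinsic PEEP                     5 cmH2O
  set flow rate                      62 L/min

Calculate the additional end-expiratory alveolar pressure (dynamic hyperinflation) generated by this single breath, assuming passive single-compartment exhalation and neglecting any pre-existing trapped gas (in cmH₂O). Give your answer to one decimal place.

Flow: 62 L/min ÷ 60 = 1.0333 L/s.
R = (PIP − Pplat)/V̇ = (20.5 − 12.0) / 1.0333 = 8.5/1.0333 = 8.226 cmH2O·s/L.
C = Vt/(Pplat − PEEP) = 495.0 / (12.0 − 5) = 495.0/7.0 = 70.714 mL/cmH2O.
τ = R × C = 8.226 × 0.07071 L/cmH2O = 0.5817 s.
Fraction remaining = e^(−Te/τ) = e^(−1.22/0.5817) = 0.1228; trapped volume = 495.0 × 0.1228 = 60.786 mL.
Additional alveolar pressure from trapping ≈ V_trapped / C = 60.786 / 70.714 = 0.8596 cmH2O.

0.9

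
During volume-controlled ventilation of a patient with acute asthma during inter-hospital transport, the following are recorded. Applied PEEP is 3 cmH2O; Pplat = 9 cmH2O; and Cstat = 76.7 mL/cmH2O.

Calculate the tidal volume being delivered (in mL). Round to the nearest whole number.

Vt = Cstat × (Pplat − PEEP) = 76.7 × (9 − 3) = 76.7 × 6.0 = 460.2 mL.

460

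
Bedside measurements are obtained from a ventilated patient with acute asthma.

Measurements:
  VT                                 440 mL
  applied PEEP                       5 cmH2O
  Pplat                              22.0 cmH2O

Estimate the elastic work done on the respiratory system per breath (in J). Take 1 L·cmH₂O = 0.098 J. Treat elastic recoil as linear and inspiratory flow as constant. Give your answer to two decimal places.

Elastic work ≈ ½ × (Pplat − PEEP) × Vt = 0.5 × (22.0 − 5) × 0.440 L = 0.5 × 17.0 × 0.440 = 3.74 L·cmH2O.
× 0.098 J/(L·cmH2O) → 0.3665 J.

0.37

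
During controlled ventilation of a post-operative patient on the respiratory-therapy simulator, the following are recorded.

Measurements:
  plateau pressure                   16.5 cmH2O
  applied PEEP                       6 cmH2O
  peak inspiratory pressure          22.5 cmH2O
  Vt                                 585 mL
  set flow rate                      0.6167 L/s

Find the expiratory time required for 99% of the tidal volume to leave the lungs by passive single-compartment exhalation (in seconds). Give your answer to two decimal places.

R = (PIP − Pplat)/V̇ = (22.5 − 16.5) / 0.6167 = 6.0/0.6167 = 9.729 cmH2O·s/L.
C = Vt/(Pplat − PEEP) = 585.0 / (16.5 − 6) = 585.0/10.5 = 55.714 mL/cmH2O.
τ = R × C = 9.729 × 0.05571 L/cmH2O = 0.542 s.
t = −τ·ln(1 − 0.99) = −0.542·ln(0.01) = 2.496 s.

2.50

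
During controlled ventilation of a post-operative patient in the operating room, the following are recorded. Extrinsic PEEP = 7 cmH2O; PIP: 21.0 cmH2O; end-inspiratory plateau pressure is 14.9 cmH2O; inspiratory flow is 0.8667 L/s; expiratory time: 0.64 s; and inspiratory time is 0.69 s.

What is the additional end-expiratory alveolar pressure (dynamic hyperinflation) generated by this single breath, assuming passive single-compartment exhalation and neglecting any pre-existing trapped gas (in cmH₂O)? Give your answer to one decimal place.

2.4

Vt = flow × Ti = 0.8667 L/s × 0.69 s × 1000 mL/L = 598.02 mL.
R = (PIP − Pplat)/V̇ = (21.0 − 14.9) / 0.8667 = 6.1/0.8667 = 7.038 cmH2O·s/L.
C = Vt/(Pplat − PEEP) = 598.02 / (14.9 − 7) = 598.02/7.9 = 75.699 mL/cmH2O.
τ = R × C = 7.038 × 0.0757 L/cmH2O = 0.5328 s.
Fraction remaining = e^(−Te/τ) = e^(−0.64/0.5328) = 0.3008; trapped volume = 598.02 × 0.3008 = 179.88 mL.
Additional alveolar pressure from trapping ≈ V_trapped / C = 179.88 / 75.699 = 2.376 cmH2O.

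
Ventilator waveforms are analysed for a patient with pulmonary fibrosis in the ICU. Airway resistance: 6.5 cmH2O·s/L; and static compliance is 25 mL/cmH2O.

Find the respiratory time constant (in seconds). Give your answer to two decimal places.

0.16

τ = R × C = 6.5 × 25 mL/cmH2O = 6.5 × 0.025 L/cmH2O = 0.1625 s.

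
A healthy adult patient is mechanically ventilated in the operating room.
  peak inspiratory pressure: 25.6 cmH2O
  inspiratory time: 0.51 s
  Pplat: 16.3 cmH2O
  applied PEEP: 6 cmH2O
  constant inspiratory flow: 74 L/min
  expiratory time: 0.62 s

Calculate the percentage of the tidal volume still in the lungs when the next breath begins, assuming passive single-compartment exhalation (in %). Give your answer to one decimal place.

Flow: 74 L/min ÷ 60 = 1.2333 L/s.
Vt = flow × Ti = 1.2333 L/s × 0.51 s × 1000 mL/L = 628.98 mL.
R = (PIP − Pplat)/V̇ = (25.6 − 16.3) / 1.2333 = 9.3/1.2333 = 7.541 cmH2O·s/L.
C = Vt/(Pplat − PEEP) = 628.98 / (16.3 − 6) = 628.98/10.3 = 61.066 mL/cmH2O.
τ = R × C = 7.541 × 0.06107 L/cmH2O = 0.4605 s.
Fraction remaining at end-expiration = e^(−Te/τ) = e^(−0.62/0.4605) = 0.2602 → 26.02%.

26.0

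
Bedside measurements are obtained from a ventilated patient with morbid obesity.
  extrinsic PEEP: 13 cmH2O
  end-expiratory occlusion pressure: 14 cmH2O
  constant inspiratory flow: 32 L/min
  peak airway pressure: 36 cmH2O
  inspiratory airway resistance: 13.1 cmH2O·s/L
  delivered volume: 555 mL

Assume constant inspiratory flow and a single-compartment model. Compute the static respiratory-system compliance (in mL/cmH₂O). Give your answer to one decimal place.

Flow: 32 L/min ÷ 60 = 0.5333 L/s.
Total PEEP = 14 cmH2O (set 13 + intrinsic 1); this is the baseline alveolar pressure.
Equation of motion (constant flow): PIP = Vt/C + R·V̇ + PEEP.
Vt/C = PIP − R·V̇ − PEEP = 36 − 13.1×0.5333 − 14 = 36 − 6.986 − 14 = 15.014 cmH2O.
C = Vt / 15.014 = 555 / 15.014 = 36.965 mL/cmH2O.

37.0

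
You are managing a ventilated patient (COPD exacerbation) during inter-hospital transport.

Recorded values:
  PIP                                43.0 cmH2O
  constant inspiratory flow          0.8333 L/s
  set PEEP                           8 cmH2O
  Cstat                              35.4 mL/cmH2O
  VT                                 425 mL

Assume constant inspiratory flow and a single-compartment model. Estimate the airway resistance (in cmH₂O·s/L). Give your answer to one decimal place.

Equation of motion (constant flow): PIP = Vt/C + R·V̇ + PEEP.
R·V̇ = PIP − Vt/C − PEEP = 43.0 − 425/35.4 − 8 = 43.0 − 12.006 − 8 = 22.994 cmH2O.
R = 22.994 / 0.8333 = 27.594 cmH2O·s/L.

27.6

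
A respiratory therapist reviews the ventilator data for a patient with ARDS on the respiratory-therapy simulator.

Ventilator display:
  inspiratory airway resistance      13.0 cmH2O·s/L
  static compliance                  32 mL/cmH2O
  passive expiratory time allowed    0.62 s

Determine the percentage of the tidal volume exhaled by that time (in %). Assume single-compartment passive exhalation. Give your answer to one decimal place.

τ = R × C = 13.0 × 32 mL/cmH2O = 13.0 × 0.032 L/cmH2O = 0.416 s.
Passive exhalation: V(t)/V₀ = e^(−t/τ) = e^(−0.62/0.416) = 0.2253.
Fraction exhaled = 1 − 0.2253 = 0.7747 → 77.47%.

77.5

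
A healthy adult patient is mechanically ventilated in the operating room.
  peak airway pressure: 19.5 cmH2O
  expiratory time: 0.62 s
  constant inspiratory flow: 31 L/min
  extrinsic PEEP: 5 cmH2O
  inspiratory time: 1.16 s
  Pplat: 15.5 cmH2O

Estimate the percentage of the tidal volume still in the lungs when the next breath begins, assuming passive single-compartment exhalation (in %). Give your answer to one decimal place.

Flow: 31 L/min ÷ 60 = 0.5167 L/s.
Vt = flow × Ti = 0.5167 L/s × 1.16 s × 1000 mL/L = 599.37 mL.
R = (PIP − Pplat)/V̇ = (19.5 − 15.5) / 0.5167 = 4.0/0.5167 = 7.741 cmH2O·s/L.
C = Vt/(Pplat − PEEP) = 599.37 / (15.5 − 5) = 599.37/10.5 = 57.083 mL/cmH2O.
τ = R × C = 7.741 × 0.05708 L/cmH2O = 0.4419 s.
Fraction remaining at end-expiration = e^(−Te/τ) = e^(−0.62/0.4419) = 0.2459 → 24.59%.

24.6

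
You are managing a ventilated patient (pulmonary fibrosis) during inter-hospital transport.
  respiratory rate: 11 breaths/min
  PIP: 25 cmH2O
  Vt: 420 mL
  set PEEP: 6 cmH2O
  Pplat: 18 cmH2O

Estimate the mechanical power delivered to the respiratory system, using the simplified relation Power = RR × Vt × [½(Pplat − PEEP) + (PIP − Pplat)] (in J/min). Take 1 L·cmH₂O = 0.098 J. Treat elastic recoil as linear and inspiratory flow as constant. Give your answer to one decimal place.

Per-breath work = Vt × [½(Pplat−PEEP) + (PIP−Pplat)] = 0.420 × [0.5×12.0 + 7.0] = 0.420 × 13.0 = 5.46 L·cmH2O.
Power = 11 × 5.46 = 60.06 L·cmH2O/min.
× 0.098 J/(L·cmH2O) → 5.886 J/min.

5.9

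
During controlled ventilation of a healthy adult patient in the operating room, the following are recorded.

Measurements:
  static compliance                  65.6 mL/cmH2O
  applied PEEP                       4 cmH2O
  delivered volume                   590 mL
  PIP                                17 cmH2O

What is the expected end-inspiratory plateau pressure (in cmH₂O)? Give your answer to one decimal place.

Pplat = PEEP + Vt / Cstat = 4 + 590 / 65.6 = 4 + 8.994 = 12.994 cmH2O.

13.0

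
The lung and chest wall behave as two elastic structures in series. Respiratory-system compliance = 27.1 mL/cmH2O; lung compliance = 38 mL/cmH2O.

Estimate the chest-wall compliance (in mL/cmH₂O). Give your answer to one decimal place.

1/Ccw = 1/Crs − 1/CL.
1/Ccw = 1/27.1 − 1/38 = 0.01058.
Ccw = 94.518 mL/cmH2O.

94.5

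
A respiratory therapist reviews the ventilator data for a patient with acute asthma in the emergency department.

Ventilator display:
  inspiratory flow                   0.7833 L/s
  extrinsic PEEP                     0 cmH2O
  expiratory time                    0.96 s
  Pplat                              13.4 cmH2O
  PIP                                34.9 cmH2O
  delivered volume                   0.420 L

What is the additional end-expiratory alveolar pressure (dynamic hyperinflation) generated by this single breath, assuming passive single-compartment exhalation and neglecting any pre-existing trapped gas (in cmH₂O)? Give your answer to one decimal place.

R = (PIP − Pplat)/V̇ = (34.9 − 13.4) / 0.7833 = 21.5/0.7833 = 27.448 cmH2O·s/L.
C = Vt/(Pplat − PEEP) = 420.0 / (13.4 − 0) = 420.0/13.4 = 31.343 mL/cmH2O.
τ = R × C = 27.448 × 0.03134 L/cmH2O = 0.8602 s.
Fraction remaining = e^(−Te/τ) = e^(−0.96/0.8602) = 0.3276; trapped volume = 420.0 × 0.3276 = 137.59 mL.
Additional alveolar pressure from trapping ≈ V_trapped / C = 137.59 / 31.343 = 4.39 cmH2O.

4.4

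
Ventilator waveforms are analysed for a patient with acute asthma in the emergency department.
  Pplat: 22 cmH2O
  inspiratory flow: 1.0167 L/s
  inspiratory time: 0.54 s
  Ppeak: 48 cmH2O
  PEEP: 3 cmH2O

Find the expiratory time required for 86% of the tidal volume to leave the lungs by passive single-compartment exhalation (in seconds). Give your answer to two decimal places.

1.45

Vt = flow × Ti = 1.0167 L/s × 0.54 s × 1000 mL/L = 549.02 mL.
R = (PIP − Pplat)/V̇ = (48 − 22) / 1.0167 = 26.0/1.0167 = 25.573 cmH2O·s/L.
C = Vt/(Pplat − PEEP) = 549.02 / (22 − 3) = 549.02/19.0 = 28.896 mL/cmH2O.
τ = R × C = 25.573 × 0.0289 L/cmH2O = 0.7391 s.
t = −τ·ln(1 − 0.86) = −0.7391·ln(0.14) = 1.453 s.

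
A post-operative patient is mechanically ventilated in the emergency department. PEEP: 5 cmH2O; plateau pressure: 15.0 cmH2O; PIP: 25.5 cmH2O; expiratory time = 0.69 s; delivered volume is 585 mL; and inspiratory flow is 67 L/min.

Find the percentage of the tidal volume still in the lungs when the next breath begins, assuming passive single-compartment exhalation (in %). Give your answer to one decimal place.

28.5

Flow: 67 L/min ÷ 60 = 1.1167 L/s.
R = (PIP − Pplat)/V̇ = (25.5 − 15.0) / 1.1167 = 10.5/1.1167 = 9.403 cmH2O·s/L.
C = Vt/(Pplat − PEEP) = 585.0 / (15.0 − 5) = 585.0/10.0 = 58.5 mL/cmH2O.
τ = R × C = 9.403 × 0.0585 L/cmH2O = 0.5501 s.
Fraction remaining at end-expiration = e^(−Te/τ) = e^(−0.69/0.5501) = 0.2853 → 28.53%.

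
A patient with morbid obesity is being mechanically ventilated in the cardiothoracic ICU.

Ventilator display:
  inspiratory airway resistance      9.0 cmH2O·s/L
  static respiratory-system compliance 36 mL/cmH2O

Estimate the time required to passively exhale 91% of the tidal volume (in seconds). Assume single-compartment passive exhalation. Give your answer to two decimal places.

0.78

τ = R × C = 9.0 × 36 mL/cmH2O = 9.0 × 0.036 L/cmH2O = 0.324 s.
Exhaled fraction f = 1 − e^(−t/τ) → t = −τ·ln(1 − f) = −0.324·ln(0.09) = 0.7802 s.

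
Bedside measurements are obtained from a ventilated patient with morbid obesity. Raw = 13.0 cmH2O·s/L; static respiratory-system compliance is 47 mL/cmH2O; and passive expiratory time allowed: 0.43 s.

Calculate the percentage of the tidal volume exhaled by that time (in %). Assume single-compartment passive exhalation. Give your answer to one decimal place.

50.5

τ = R × C = 13.0 × 47 mL/cmH2O = 13.0 × 0.047 L/cmH2O = 0.611 s.
Passive exhalation: V(t)/V₀ = e^(−t/τ) = e^(−0.43/0.611) = 0.4947.
Fraction exhaled = 1 − 0.4947 = 0.5053 → 50.53%.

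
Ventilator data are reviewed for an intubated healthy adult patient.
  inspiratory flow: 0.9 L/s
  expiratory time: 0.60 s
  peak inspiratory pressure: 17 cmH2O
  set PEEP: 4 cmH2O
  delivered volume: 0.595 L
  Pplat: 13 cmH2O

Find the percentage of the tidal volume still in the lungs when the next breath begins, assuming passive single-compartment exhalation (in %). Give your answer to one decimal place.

13.0

R = (PIP − Pplat)/V̇ = (17 − 13) / 0.9 = 4.0/0.9 = 4.444 cmH2O·s/L.
C = Vt/(Pplat − PEEP) = 595.0 / (13 − 4) = 595.0/9.0 = 66.111 mL/cmH2O.
τ = R × C = 4.444 × 0.06611 L/cmH2O = 0.2938 s.
Fraction remaining at end-expiration = e^(−Te/τ) = e^(−0.60/0.2938) = 0.1297 → 12.97%.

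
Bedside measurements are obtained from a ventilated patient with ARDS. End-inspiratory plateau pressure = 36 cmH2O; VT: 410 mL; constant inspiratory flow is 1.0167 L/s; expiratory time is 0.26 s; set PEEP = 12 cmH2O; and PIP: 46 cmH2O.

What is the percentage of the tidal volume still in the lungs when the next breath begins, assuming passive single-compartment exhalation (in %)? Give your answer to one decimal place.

R = (PIP − Pplat)/V̇ = (46 − 36) / 1.0167 = 10.0/1.0167 = 9.836 cmH2O·s/L.
C = Vt/(Pplat − PEEP) = 410.0 / (36 − 12) = 410.0/24.0 = 17.083 mL/cmH2O.
τ = R × C = 9.836 × 0.01708 L/cmH2O = 0.168 s.
Fraction remaining at end-expiration = e^(−Te/τ) = e^(−0.26/0.168) = 0.2128 → 21.28%.

21.3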